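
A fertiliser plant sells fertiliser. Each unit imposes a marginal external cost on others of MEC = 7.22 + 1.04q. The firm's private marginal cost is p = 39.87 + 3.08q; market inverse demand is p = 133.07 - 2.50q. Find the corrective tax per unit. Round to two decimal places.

Social marginal cost = private MC + MEC = 47.09 + 4.12q.
Set SMC = demand: 47.09 + 4.12q = 133.07 - 2.50q → q* = 12.9879.
The Pigouvian tax equals MEC at q*: 7.22 + 1.04×12.9879 = 20.7274.

tax = 20.73 per unit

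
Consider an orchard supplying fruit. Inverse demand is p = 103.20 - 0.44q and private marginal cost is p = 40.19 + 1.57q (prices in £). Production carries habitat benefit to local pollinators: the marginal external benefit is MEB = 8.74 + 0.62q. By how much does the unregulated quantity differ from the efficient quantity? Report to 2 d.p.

Market equilibrium (private): 40.19 + 1.57q = 103.20 - 0.44q → q_m = 31.3483.
Social marginal cost = private MC − MEB = 31.45 + 0.95q.
Set SMC = demand: 31.45 + 0.95q = 103.20 - 0.44q → q* = 51.6187.
Gap = |31.3483 − 51.6187| = 20.2704.

20.27 units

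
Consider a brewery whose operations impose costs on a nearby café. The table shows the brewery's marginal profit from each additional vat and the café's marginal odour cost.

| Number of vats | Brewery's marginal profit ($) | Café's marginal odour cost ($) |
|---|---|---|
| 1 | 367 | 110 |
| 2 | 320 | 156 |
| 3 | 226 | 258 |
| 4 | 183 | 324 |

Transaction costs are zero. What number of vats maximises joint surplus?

2

Bargaining reaches the level where marginal profit last exceeds marginal odour cost.
That holds through level 2 (320 ≥ 156) but not at 3 (226 < 258).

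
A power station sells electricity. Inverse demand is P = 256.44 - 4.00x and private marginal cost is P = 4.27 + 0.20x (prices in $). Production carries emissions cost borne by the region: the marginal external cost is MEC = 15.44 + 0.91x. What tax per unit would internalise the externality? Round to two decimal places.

Social marginal cost = private MC + MEC = 19.71 + 1.11x.
Set SMC = demand: 19.71 + 1.11x = 256.44 - 4.00x → x* = 46.3268.
The Pigouvian tax equals MEC at x*: 15.44 + 0.91×46.3268 = 57.5974.

tax = $57.60 per unit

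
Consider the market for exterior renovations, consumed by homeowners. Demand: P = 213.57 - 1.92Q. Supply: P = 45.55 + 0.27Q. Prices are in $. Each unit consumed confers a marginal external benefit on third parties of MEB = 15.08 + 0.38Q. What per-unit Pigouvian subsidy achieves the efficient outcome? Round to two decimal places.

Social marginal benefit = demand + MEB = 228.65 - 1.54Q.
Set SMB = MC: 228.65 - 1.54Q = 45.55 + 0.27Q → Q* = 101.1602.
The Pigouvian subsidy equals MEB at Q*: 15.08 + 0.38×101.1602 = 53.5209.

subsidy = $53.52 per unit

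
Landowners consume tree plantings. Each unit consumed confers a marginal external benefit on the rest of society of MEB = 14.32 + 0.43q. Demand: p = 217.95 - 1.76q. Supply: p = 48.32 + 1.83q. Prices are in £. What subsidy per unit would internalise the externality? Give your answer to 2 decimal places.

subsidy = £39.35 per unit

Social marginal benefit = demand + MEB = 232.27 - 1.33q.
Set SMB = MC: 232.27 - 1.33q = 48.32 + 1.83q → q* = 58.2120.
The Pigouvian subsidy equals MEB at q*: 14.32 + 0.43×58.2120 = 39.3512.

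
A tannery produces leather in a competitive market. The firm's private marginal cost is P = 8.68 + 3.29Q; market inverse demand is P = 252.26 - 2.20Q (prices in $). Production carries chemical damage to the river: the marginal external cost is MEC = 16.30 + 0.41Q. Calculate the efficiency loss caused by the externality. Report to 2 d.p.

DWL = $100.82

Market equilibrium (private): 8.68 + 3.29Q = 252.26 - 2.20Q → Q_m = 44.3679.
Social marginal cost = private MC + MEC = 24.98 + 3.70Q.
Set SMC = demand: 24.98 + 3.70Q = 252.26 - 2.20Q → Q* = 38.5220.
The loss is the area between SMC and demand from Q* to Q_m; with linear curves that's a triangle of height MEC(Q_m).
DWL = ½ × 5.8459 × 34.4909 = 100.8152.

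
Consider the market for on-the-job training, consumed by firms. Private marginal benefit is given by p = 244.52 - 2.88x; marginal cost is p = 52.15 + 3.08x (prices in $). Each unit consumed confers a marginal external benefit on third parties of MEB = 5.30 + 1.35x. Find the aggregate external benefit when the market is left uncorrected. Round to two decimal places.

Market equilibrium (private): 52.15 + 3.08x = 244.52 - 2.88x → x_m = 32.2768.
Total external benefit = ∫₀^{x_m} (5.30 + 1.35x) dx = 5.30×32.2768 + ½×1.35×32.2768² = 874.2765.

$874.28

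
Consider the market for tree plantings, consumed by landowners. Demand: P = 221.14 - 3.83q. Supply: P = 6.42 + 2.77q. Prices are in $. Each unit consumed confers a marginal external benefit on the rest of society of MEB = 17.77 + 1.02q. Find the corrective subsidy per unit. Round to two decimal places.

subsidy = $60.27 per unit

Social marginal benefit = demand + MEB = 238.91 - 2.81q.
Set SMB = MC: 238.91 - 2.81q = 6.42 + 2.77q → q* = 41.6649.
The Pigouvian subsidy equals MEB at q*: 17.77 + 1.02×41.6649 = 60.2682.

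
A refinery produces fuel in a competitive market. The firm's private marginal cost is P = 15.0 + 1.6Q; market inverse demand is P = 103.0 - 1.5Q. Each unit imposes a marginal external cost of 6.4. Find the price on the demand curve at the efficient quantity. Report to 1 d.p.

P = 63.5

Social marginal cost = private MC + MEC = 21.4 + 1.6Q.
Set SMC = demand: 21.4 + 1.6Q = 103.0 - 1.5Q → Q* = 26.3226.
Consumer price on the demand curve at Q*: 103.0 − 1.5×26.3226 = 63.5161.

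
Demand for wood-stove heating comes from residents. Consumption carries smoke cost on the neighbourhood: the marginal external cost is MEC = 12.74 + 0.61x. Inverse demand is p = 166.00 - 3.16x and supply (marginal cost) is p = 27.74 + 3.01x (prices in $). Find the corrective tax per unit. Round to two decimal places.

Social marginal benefit = demand − MEC = 153.26 - 3.77x.
Set SMB = MC: 153.26 - 3.77x = 27.74 + 3.01x → x* = 18.5133.
The Pigouvian tax equals MEC at x*: 12.74 + 0.61×18.5133 = 24.0331.

tax = $24.03 per unit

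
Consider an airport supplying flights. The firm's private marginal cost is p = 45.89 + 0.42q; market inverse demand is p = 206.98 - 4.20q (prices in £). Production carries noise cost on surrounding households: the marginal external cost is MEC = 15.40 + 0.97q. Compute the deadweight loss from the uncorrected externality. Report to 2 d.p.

Market equilibrium (private): 45.89 + 0.42q = 206.98 - 4.20q → q_m = 34.8680.
Social marginal cost = private MC + MEC = 61.29 + 1.39q.
Set SMC = demand: 61.29 + 1.39q = 206.98 - 4.20q → q* = 26.0626.
The loss is the area between SMC and demand from q* to q_m; with linear curves that's a triangle of height MEC(q_m).
DWL = ½ × 8.8054 × 49.2219 = 216.7093.

DWL = £216.71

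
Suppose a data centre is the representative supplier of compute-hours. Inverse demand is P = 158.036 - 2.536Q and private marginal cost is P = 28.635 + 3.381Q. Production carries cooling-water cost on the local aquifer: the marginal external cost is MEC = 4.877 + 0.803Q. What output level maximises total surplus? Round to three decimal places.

Q* = 18.530

Social marginal cost = private MC + MEC = 33.512 + 4.184Q.
Set SMC = demand: 33.512 + 4.184Q = 158.036 - 2.536Q → Q* = 18.5304.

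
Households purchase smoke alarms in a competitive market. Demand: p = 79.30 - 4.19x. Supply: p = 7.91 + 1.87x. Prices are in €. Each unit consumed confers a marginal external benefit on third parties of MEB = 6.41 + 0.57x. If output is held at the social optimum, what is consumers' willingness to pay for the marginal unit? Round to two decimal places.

P = €19.92

Social marginal benefit = demand + MEB = 85.71 - 3.62x.
Set SMB = MC: 85.71 - 3.62x = 7.91 + 1.87x → x* = 14.1712.
Consumer price on the demand curve at x*: 79.30 − 4.19×14.1712 = 19.9227.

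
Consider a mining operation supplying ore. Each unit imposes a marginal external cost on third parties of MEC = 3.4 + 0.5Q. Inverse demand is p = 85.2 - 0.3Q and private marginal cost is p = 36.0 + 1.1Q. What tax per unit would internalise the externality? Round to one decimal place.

tax = 15.5 per unit

Social marginal cost = private MC + MEC = 39.4 + 1.6Q.
Set SMC = demand: 39.4 + 1.6Q = 85.2 - 0.3Q → Q* = 24.1053.
The Pigouvian tax equals MEC at Q*: 3.4 + 0.5×24.1053 = 15.4527.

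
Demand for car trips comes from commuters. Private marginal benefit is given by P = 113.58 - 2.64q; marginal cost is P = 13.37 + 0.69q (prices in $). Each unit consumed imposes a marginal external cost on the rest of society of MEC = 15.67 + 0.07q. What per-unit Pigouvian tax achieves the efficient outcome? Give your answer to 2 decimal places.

tax = $17.41 per unit

Social marginal benefit = demand − MEC = 97.91 - 2.71q.
Set SMB = MC: 97.91 - 2.71q = 13.37 + 0.69q → q* = 24.8647.
The Pigouvian tax equals MEC at q*: 15.67 + 0.07×24.8647 = 17.4105.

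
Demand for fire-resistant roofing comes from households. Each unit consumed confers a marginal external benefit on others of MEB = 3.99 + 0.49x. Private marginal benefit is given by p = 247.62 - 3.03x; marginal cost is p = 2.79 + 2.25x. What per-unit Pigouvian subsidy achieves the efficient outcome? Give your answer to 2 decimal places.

subsidy = 29.44 per unit

Social marginal benefit = demand + MEB = 251.61 - 2.54x.
Set SMB = MC: 251.61 - 2.54x = 2.79 + 2.25x → x* = 51.9457.
The Pigouvian subsidy equals MEB at x*: 3.99 + 0.49×51.9457 = 29.4434.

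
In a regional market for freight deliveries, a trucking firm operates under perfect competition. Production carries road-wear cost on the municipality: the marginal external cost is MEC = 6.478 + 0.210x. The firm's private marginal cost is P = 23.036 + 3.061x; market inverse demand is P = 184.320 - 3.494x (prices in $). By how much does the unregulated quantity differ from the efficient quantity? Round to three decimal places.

1.721 units

Market equilibrium (private): 23.036 + 3.061x = 184.320 - 3.494x → x_m = 24.6047.
Social marginal cost = private MC + MEC = 29.514 + 3.271x.
Set SMC = demand: 29.514 + 3.271x = 184.320 - 3.494x → x* = 22.8834.
Gap = |24.6047 − 22.8834| = 1.7213.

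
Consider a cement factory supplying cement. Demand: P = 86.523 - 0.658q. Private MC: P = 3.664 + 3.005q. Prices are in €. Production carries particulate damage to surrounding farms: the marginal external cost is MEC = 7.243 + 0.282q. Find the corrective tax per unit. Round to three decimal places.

tax = €12.648 per unit

Social marginal cost = private MC + MEC = 10.907 + 3.287q.
Set SMC = demand: 10.907 + 3.287q = 86.523 - 0.658q → q* = 19.1676.
The Pigouvian tax equals MEC at q*: 7.243 + 0.282×19.1676 = 12.6483.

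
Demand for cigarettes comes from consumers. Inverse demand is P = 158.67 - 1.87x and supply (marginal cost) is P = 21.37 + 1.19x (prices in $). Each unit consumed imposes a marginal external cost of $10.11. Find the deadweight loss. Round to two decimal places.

DWL = $16.70

Market equilibrium (private): 21.37 + 1.19x = 158.67 - 1.87x → x_m = 44.8693.
Social marginal benefit = demand − MEC = 148.56 - 1.87x.
Set SMB = MC: 148.56 - 1.87x = 21.37 + 1.19x → x* = 41.5654.
The welfare-loss triangle has base |x_m − x*| and height MEC(x_m) (the vertical gap between SMB and MC is zero at x* and MEC at x_m).
DWL = ½ × 3.3039 × 10.1100 = 16.7012.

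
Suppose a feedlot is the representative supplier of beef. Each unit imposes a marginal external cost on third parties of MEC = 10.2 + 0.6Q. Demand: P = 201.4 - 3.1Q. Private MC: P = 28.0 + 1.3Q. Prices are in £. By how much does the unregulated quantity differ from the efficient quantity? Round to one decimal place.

Market equilibrium (private): 28.0 + 1.3Q = 201.4 - 3.1Q → Q_m = 39.4091.
Social marginal cost = private MC + MEC = 38.2 + 1.9Q.
Set SMC = demand: 38.2 + 1.9Q = 201.4 - 3.1Q → Q* = 32.6400.
Gap = |39.4091 − 32.6400| = 6.7691.

6.8 units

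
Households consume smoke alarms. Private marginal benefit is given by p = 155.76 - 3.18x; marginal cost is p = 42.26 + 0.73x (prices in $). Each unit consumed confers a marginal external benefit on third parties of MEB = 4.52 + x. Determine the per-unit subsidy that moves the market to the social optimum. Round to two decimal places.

Social marginal benefit = demand + MEB = 160.28 - 2.18x.
Set SMB = MC: 160.28 - 2.18x = 42.26 + 0.73x → x* = 40.5567.
The Pigouvian subsidy equals MEB at x*: 4.52 + 1.00×40.5567 = 45.0767.

subsidy = $45.08 per unit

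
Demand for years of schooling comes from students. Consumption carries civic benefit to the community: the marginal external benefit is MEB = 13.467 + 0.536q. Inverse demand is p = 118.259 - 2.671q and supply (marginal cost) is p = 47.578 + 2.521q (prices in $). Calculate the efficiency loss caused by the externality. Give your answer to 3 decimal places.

Market equilibrium (private): 47.578 + 2.521q = 118.259 - 2.671q → q_m = 13.6134.
Social marginal benefit = demand + MEB = 131.726 - 2.135q.
Set SMB = MC: 131.726 - 2.135q = 47.578 + 2.521q → q* = 18.0730.
The welfare-loss triangle has base |q_m − q*| and height MEB(q_m) (the vertical gap between SMB and MC is zero at q* and MEB at q_m).
DWL = ½ × 4.4596 × 20.7638 = 46.2991.

DWL = $46.299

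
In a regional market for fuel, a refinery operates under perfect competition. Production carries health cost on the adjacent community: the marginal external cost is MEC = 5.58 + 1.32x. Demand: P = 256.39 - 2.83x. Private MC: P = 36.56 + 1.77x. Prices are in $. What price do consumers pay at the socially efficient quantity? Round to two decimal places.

P = $153.97

Social marginal cost = private MC + MEC = 42.14 + 3.09x.
Set SMC = demand: 42.14 + 3.09x = 256.39 - 2.83x → x* = 36.1909.
Consumer price on the demand curve at x*: 256.39 − 2.83×36.1909 = 153.9698.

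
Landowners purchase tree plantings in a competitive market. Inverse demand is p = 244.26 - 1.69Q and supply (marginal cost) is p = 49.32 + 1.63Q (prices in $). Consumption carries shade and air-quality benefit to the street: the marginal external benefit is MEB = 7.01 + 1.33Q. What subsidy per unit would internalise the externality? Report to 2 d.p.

Social marginal benefit = demand + MEB = 251.27 - 0.36Q.
Set SMB = MC: 251.27 - 0.36Q = 49.32 + 1.63Q → Q* = 101.4824.
The Pigouvian subsidy equals MEB at Q*: 7.01 + 1.33×101.4824 = 141.9816.

subsidy = $141.98 per unit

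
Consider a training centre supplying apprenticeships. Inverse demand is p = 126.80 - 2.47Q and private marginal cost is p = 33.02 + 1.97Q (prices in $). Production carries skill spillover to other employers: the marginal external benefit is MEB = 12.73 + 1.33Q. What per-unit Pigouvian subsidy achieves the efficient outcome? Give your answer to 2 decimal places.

subsidy = $58.28 per unit

Social marginal cost = private MC − MEB = 20.29 + 0.64Q.
Set SMC = demand: 20.29 + 0.64Q = 126.80 - 2.47Q → Q* = 34.2476.
The Pigouvian subsidy equals MEB at Q*: 12.73 + 1.33×34.2476 = 58.2793.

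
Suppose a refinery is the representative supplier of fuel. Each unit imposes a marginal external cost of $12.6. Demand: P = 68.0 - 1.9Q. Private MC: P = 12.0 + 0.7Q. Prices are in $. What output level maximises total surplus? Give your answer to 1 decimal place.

Q* = 16.7

Social marginal cost = private MC + MEC = 24.6 + 0.7Q.
Set SMC = demand: 24.6 + 0.7Q = 68.0 - 1.9Q → Q* = 16.6923.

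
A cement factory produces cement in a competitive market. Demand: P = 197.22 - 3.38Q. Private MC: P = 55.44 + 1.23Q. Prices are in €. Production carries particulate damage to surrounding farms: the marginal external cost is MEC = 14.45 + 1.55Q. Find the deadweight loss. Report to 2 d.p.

Market equilibrium (private): 55.44 + 1.23Q = 197.22 - 3.38Q → Q_m = 30.7549.
Social marginal cost = private MC + MEC = 69.89 + 2.78Q.
Set SMC = demand: 69.89 + 2.78Q = 197.22 - 3.38Q → Q* = 20.6705.
The welfare-loss triangle has base |Q_m − Q*| and height MEC(Q_m) (the vertical gap between SMC and demand is zero at Q* and MEC at Q_m).
DWL = ½ × 10.0844 × 62.1201 = 313.2220.

DWL = €313.22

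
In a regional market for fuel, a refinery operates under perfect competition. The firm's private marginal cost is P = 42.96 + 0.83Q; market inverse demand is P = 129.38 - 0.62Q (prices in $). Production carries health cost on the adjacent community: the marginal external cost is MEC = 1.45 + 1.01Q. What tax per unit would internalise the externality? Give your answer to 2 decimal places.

tax = $36.34 per unit

Social marginal cost = private MC + MEC = 44.41 + 1.84Q.
Set SMC = demand: 44.41 + 1.84Q = 129.38 - 0.62Q → Q* = 34.5407.
The Pigouvian tax equals MEC at Q*: 1.45 + 1.01×34.5407 = 36.3361.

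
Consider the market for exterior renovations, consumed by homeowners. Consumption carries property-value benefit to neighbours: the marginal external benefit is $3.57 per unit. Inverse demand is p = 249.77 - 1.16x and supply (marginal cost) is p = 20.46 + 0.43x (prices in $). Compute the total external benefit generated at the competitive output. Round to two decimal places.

$514.87

Market equilibrium (private): 20.46 + 0.43x = 249.77 - 1.16x → x_m = 144.2201.
Total external benefit = MEB × x_m = 3.57 × 144.2201 = 514.8658.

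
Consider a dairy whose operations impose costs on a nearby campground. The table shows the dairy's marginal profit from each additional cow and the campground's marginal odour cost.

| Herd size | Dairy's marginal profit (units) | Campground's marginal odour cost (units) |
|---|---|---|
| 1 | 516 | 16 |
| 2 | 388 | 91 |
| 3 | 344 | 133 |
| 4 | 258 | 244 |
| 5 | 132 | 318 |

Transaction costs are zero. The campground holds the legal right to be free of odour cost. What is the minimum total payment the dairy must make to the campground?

484

Efficient level: marginal profit ≥ marginal odour cost through level 4, so k* = 4.
With the campground holding the right, the dairy must at least compensate total damage at k*: 16 + 91 + 133 + 244 = 484.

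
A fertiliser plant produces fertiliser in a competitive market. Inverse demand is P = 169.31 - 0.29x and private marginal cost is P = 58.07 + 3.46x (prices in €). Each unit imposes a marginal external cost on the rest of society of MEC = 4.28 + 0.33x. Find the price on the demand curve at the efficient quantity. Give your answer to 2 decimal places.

P = €161.71

Social marginal cost = private MC + MEC = 62.35 + 3.79x.
Set SMC = demand: 62.35 + 3.79x = 169.31 - 0.29x → x* = 26.2157.
Consumer price on the demand curve at x*: 169.31 − 0.29×26.2157 = 161.7074.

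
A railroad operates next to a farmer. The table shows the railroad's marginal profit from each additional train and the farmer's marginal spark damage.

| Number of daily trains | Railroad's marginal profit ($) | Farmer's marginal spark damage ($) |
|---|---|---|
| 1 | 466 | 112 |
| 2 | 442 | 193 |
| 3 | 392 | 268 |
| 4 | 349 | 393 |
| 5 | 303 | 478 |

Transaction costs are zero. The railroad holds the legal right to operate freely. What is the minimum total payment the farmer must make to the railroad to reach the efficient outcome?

$652

Left alone the railroad would choose level 5 (marginal profit stays positive).
Efficient level: k* = 3 (marginal profit ≥ marginal spark damage through 3).
The farmer must at least cover the railroad's forgone profit from cutting 5→3: 349 + 303 = 652.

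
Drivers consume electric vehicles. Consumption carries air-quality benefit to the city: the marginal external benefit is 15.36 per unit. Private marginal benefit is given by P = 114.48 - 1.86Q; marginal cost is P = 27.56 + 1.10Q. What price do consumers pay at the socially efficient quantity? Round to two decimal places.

P = 50.21

Social marginal benefit = demand + MEB = 129.84 - 1.86Q.
Set SMB = MC: 129.84 - 1.86Q = 27.56 + 1.10Q → Q* = 34.5541.
Consumer price on the demand curve at Q*: 114.48 − 1.86×34.5541 = 50.2094.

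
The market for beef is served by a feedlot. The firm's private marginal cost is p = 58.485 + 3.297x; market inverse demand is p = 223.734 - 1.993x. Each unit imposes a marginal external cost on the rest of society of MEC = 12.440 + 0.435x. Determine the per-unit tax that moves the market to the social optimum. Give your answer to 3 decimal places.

tax = 24.051 per unit

Social marginal cost = private MC + MEC = 70.925 + 3.732x.
Set SMC = demand: 70.925 + 3.732x = 223.734 - 1.993x → x* = 26.6915.
The Pigouvian tax equals MEC at x*: 12.440 + 0.435×26.6915 = 24.0508.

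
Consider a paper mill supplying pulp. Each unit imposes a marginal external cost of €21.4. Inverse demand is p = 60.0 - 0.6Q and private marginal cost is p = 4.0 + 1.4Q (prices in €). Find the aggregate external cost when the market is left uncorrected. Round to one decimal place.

€599.2

Market equilibrium (private): 4.0 + 1.4Q = 60.0 - 0.6Q → Q_m = 28.0000.
Total external cost = MEC × Q_m = 21.4 × 28.0000 = 599.2000.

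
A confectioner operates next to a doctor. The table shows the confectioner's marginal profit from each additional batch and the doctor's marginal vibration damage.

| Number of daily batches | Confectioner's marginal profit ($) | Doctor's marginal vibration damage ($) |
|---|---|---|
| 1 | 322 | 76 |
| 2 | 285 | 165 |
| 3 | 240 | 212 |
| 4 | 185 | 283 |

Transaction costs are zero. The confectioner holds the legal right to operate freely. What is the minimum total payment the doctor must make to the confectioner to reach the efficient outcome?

Left alone the confectioner would choose level 4 (marginal profit stays positive).
Efficient level: k* = 3 (marginal profit ≥ marginal vibration damage through 3).
The doctor must at least cover the confectioner's forgone profit from cutting 4→3: 185 = 185.

$185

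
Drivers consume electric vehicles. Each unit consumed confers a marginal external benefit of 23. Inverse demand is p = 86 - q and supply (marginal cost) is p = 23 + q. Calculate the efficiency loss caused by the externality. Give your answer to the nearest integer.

Market equilibrium (private): 23 + q = 86 - q → q_m = 31.5000.
Social marginal benefit = demand + MEB = 109 - q.
Set SMB = MC: 109 - q = 23 + q → q* = 43.0000.
Between q* and q_m the wedge SMB − MC runs linearly from 0 to MEB(q_m), so the loss is a triangle.
DWL = ½ × 11.5000 × 23.0000 = 132.2500.

DWL = 132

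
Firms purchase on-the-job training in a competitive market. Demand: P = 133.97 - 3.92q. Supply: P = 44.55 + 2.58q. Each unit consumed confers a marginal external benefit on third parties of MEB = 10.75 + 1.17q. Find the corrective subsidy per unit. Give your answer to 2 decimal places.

subsidy = 32.74 per unit

Social marginal benefit = demand + MEB = 144.72 - 2.75q.
Set SMB = MC: 144.72 - 2.75q = 44.55 + 2.58q → q* = 18.7936.
The Pigouvian subsidy equals MEB at q*: 10.75 + 1.17×18.7936 = 32.7385.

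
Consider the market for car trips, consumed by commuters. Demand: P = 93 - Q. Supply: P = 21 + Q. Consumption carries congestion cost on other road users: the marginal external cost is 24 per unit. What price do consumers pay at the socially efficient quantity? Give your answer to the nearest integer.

Social marginal benefit = demand − MEC = 69 - Q.
Set SMB = MC: 69 - Q = 21 + Q → Q* = 24.0000.
Consumer price on the demand curve at Q*: 93 − 1×24.0000 = 69.0000.

P = 69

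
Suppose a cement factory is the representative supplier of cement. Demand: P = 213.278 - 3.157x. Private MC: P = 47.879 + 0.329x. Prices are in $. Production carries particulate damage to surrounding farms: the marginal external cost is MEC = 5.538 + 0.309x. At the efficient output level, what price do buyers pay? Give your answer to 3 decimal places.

Social marginal cost = private MC + MEC = 53.417 + 0.638x.
Set SMC = demand: 53.417 + 0.638x = 213.278 - 3.157x → x* = 42.1241.
Consumer price on the demand curve at x*: 213.278 − 3.157×42.1241 = 80.2922.

P = $80.292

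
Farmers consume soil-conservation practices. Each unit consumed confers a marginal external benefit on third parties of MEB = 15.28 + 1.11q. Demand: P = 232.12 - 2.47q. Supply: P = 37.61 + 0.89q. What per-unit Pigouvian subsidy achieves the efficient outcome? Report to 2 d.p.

Social marginal benefit = demand + MEB = 247.40 - 1.36q.
Set SMB = MC: 247.40 - 1.36q = 37.61 + 0.89q → q* = 93.2400.
The Pigouvian subsidy equals MEB at q*: 15.28 + 1.11×93.2400 = 118.7764.

subsidy = 118.78 per unit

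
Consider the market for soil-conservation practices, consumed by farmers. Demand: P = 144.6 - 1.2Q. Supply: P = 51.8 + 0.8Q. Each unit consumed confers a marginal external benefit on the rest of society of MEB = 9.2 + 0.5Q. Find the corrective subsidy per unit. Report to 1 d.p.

subsidy = 43.2 per unit

Social marginal benefit = demand + MEB = 153.8 - 0.7Q.
Set SMB = MC: 153.8 - 0.7Q = 51.8 + 0.8Q → Q* = 68.0000.
The Pigouvian subsidy equals MEB at Q*: 9.2 + 0.5×68.0000 = 43.2000.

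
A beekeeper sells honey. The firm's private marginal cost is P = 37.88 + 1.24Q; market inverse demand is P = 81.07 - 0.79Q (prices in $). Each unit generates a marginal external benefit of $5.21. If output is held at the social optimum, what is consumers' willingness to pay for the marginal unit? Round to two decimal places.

P = $62.23

Social marginal cost = private MC − MEB = 32.67 + 1.24Q.
Set SMC = demand: 32.67 + 1.24Q = 81.07 - 0.79Q → Q* = 23.8424.
Consumer price on the demand curve at Q*: 81.07 − 0.79×23.8424 = 62.2345.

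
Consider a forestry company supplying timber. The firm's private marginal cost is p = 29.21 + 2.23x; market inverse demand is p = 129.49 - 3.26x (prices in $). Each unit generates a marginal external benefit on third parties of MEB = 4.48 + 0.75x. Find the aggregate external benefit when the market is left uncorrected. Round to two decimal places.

Market equilibrium (private): 29.21 + 2.23x = 129.49 - 3.26x → x_m = 18.2659.
Total external benefit = ∫₀^{x_m} (4.48 + 0.75x) dx = 4.48×18.2659 + ½×0.75×18.2659² = 206.9474.

$206.95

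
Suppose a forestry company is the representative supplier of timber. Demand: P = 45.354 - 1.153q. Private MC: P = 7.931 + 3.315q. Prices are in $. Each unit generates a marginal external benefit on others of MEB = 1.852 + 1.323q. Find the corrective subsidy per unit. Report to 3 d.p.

Social marginal cost = private MC − MEB = 6.079 + 1.992q.
Set SMC = demand: 6.079 + 1.992q = 45.354 - 1.153q → q* = 12.4881.
The Pigouvian subsidy equals MEB at q*: 1.852 + 1.323×12.4881 = 18.3738.

subsidy = $18.374 per unit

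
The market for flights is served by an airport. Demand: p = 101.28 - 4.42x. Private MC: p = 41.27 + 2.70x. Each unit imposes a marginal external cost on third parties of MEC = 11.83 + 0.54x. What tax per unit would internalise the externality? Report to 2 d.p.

tax = 15.23 per unit

Social marginal cost = private MC + MEC = 53.10 + 3.24x.
Set SMC = demand: 53.10 + 3.24x = 101.28 - 4.42x → x* = 6.2898.
The Pigouvian tax equals MEC at x*: 11.83 + 0.54×6.2898 = 15.2265.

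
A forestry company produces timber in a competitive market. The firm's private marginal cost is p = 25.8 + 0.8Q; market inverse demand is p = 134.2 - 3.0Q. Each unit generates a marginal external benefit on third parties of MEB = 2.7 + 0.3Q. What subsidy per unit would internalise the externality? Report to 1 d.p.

subsidy = 12.2 per unit

Social marginal cost = private MC − MEB = 23.1 + 0.5Q.
Set SMC = demand: 23.1 + 0.5Q = 134.2 - 3.0Q → Q* = 31.7429.
The Pigouvian subsidy equals MEB at Q*: 2.7 + 0.3×31.7429 = 12.2229.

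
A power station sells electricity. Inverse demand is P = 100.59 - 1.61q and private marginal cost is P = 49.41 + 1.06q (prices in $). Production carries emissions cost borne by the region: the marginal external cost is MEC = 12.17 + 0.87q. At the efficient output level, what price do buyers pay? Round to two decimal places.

Social marginal cost = private MC + MEC = 61.58 + 1.93q.
Set SMC = demand: 61.58 + 1.93q = 100.59 - 1.61q → q* = 11.0198.
Consumer price on the demand curve at q*: 100.59 − 1.61×11.0198 = 82.8481.

P = $82.85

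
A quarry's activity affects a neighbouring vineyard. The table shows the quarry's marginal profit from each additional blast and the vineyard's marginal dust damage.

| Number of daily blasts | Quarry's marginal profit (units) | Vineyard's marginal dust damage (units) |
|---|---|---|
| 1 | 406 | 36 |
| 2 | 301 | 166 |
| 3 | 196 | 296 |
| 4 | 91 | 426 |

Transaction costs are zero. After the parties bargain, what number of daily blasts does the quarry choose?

Bargaining reaches the level where marginal profit last exceeds marginal dust damage.
That holds through level 2 (301 ≥ 166) but not at 3 (196 < 296).

2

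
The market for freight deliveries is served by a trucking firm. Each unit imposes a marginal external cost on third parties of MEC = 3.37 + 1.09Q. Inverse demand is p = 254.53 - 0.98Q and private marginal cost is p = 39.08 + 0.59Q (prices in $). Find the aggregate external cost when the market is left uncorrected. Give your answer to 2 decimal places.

$10725.84

Market equilibrium (private): 39.08 + 0.59Q = 254.53 - 0.98Q → Q_m = 137.2293.
Total external cost = ∫₀^{Q_m} (3.37 + 1.09Q) dQ = 3.37×137.2293 + ½×1.09×137.2293² = 10725.8378.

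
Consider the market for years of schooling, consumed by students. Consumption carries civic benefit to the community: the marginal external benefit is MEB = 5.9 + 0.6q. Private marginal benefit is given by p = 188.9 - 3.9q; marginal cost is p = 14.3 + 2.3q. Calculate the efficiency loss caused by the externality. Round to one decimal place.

DWL = 46.4

Market equilibrium (private): 14.3 + 2.3q = 188.9 - 3.9q → q_m = 28.1613.
Social marginal benefit = demand + MEB = 194.8 - 3.3q.
Set SMB = MC: 194.8 - 3.3q = 14.3 + 2.3q → q* = 32.2321.
The loss is the area between SMB and MC from q* to q_m; with linear curves that's a triangle of height MEB(q_m).
DWL = ½ × 4.0708 × 22.7968 = 46.4006.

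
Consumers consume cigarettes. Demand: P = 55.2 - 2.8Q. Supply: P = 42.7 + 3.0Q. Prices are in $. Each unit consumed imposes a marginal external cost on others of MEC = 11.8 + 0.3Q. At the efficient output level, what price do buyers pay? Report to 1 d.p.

P = $54.9

Social marginal benefit = demand − MEC = 43.4 - 3.1Q.
Set SMB = MC: 43.4 - 3.1Q = 42.7 + 3.0Q → Q* = 0.1148.
Consumer price on the demand curve at Q*: 55.2 − 2.8×0.1148 = 54.8786.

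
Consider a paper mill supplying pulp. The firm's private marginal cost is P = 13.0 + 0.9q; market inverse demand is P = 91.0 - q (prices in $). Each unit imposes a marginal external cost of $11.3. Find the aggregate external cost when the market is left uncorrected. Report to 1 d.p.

$463.9

Market equilibrium (private): 13.0 + 0.9q = 91.0 - q → q_m = 41.0526.
Total external cost = MEC × q_m = 11.3 × 41.0526 = 463.8944.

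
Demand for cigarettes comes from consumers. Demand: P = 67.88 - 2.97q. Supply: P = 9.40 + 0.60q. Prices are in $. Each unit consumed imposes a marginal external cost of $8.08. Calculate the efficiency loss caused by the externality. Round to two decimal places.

Market equilibrium (private): 9.40 + 0.60q = 67.88 - 2.97q → q_m = 16.3810.
Social marginal benefit = demand − MEC = 59.80 - 2.97q.
Set SMB = MC: 59.80 - 2.97q = 9.40 + 0.60q → q* = 14.1176.
The loss is the area between SMB and MC from q* to q_m; with linear curves that's a triangle of height MEC(q_m).
DWL = ½ × 2.2634 × 8.0800 = 9.1441.

DWL = $9.14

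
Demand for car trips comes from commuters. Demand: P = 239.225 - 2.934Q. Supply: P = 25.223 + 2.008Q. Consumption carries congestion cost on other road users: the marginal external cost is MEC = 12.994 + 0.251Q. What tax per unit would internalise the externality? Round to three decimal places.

Social marginal benefit = demand − MEC = 226.231 - 3.185Q.
Set SMB = MC: 226.231 - 3.185Q = 25.223 + 2.008Q → Q* = 38.7075.
The Pigouvian tax equals MEC at Q*: 12.994 + 0.251×38.7075 = 22.7096.

tax = 22.710 per unit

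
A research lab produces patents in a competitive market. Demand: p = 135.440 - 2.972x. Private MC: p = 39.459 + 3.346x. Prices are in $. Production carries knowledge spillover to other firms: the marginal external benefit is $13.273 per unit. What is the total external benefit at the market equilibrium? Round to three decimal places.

$201.639

Market equilibrium (private): 39.459 + 3.346x = 135.440 - 2.972x → x_m = 15.1917.
Total external benefit = MEB × x_m = 13.273 × 15.1917 = 201.6394.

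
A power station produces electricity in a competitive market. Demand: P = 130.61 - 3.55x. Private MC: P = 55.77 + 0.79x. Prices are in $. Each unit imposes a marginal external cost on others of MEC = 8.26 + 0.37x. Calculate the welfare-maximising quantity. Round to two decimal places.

Social marginal cost = private MC + MEC = 64.03 + 1.16x.
Set SMC = demand: 64.03 + 1.16x = 130.61 - 3.55x → x* = 14.1359.

x* = 14.14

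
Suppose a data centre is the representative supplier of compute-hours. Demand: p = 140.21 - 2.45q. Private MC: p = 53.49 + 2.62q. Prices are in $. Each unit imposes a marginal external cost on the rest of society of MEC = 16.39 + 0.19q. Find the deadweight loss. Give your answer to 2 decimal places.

Market equilibrium (private): 53.49 + 2.62q = 140.21 - 2.45q → q_m = 17.1045.
Social marginal cost = private MC + MEC = 69.88 + 2.81q.
Set SMC = demand: 69.88 + 2.81q = 140.21 - 2.45q → q* = 13.3707.
The loss is the area between SMC and demand from q* to q_m; with linear curves that's a triangle of height MEC(q_m).
DWL = ½ × 3.7338 × 19.6399 = 36.6657.

DWL = $36.67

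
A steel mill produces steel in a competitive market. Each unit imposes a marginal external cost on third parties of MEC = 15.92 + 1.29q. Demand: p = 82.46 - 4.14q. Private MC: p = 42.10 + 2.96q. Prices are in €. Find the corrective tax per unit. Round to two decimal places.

tax = €19.68 per unit

Social marginal cost = private MC + MEC = 58.02 + 4.25q.
Set SMC = demand: 58.02 + 4.25q = 82.46 - 4.14q → q* = 2.9130.
The Pigouvian tax equals MEC at q*: 15.92 + 1.29×2.9130 = 19.6778.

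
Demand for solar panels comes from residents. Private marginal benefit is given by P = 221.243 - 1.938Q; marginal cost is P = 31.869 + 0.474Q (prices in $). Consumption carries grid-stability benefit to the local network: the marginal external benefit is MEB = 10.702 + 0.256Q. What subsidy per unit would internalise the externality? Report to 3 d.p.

Social marginal benefit = demand + MEB = 231.945 - 1.682Q.
Set SMB = MC: 231.945 - 1.682Q = 31.869 + 0.474Q → Q* = 92.7996.
The Pigouvian subsidy equals MEB at Q*: 10.702 + 0.256×92.7996 = 34.4587.

subsidy = $34.459 per unit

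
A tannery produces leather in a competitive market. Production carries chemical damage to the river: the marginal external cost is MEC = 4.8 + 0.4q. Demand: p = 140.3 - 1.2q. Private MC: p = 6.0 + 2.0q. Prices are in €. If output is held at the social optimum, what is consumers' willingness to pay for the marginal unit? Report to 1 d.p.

Social marginal cost = private MC + MEC = 10.8 + 2.4q.
Set SMC = demand: 10.8 + 2.4q = 140.3 - 1.2q → q* = 35.9722.
Consumer price on the demand curve at q*: 140.3 − 1.2×35.9722 = 97.1334.

P = €97.1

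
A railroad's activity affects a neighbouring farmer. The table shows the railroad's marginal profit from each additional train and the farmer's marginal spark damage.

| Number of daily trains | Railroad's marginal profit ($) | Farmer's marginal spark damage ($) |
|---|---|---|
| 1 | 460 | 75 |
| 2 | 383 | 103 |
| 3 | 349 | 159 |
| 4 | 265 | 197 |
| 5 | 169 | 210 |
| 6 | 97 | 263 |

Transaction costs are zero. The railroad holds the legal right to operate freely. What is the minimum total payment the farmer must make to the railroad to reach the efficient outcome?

$266

Left alone the railroad would choose level 6 (marginal profit stays positive).
Efficient level: k* = 4 (marginal profit ≥ marginal spark damage through 4).
The farmer must at least cover the railroad's forgone profit from cutting 6→4: 169 + 97 = 266.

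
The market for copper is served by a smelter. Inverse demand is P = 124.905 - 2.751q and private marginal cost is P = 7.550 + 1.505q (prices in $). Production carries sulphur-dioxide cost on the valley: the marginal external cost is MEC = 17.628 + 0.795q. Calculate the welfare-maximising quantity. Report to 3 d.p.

q* = 19.744

Social marginal cost = private MC + MEC = 25.178 + 2.300q.
Set SMC = demand: 25.178 + 2.300q = 124.905 - 2.751q → q* = 19.7440.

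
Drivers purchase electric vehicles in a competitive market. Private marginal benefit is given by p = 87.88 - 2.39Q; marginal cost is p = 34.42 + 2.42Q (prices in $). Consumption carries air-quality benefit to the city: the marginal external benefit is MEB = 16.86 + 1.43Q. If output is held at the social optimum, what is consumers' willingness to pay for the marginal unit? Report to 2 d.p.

Social marginal benefit = demand + MEB = 104.74 - 0.96Q.
Set SMB = MC: 104.74 - 0.96Q = 34.42 + 2.42Q → Q* = 20.8047.
Consumer price on the demand curve at Q*: 87.88 − 2.39×20.8047 = 38.1568.

P = $38.16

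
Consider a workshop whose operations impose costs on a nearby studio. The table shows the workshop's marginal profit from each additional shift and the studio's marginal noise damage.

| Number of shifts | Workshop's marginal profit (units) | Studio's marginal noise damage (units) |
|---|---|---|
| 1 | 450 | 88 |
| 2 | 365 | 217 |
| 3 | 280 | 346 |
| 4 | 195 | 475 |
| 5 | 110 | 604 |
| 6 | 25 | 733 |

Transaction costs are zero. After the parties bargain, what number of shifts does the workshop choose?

Bargaining reaches the level where marginal profit last exceeds marginal noise damage.
That holds through level 2 (365 ≥ 217) but not at 3 (280 < 346).

2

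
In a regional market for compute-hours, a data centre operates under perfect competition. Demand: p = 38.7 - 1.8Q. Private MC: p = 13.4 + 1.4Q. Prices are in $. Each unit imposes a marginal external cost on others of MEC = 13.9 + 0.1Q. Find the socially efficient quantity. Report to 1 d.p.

Q* = 3.5

Social marginal cost = private MC + MEC = 27.3 + 1.5Q.
Set SMC = demand: 27.3 + 1.5Q = 38.7 - 1.8Q → Q* = 3.4545.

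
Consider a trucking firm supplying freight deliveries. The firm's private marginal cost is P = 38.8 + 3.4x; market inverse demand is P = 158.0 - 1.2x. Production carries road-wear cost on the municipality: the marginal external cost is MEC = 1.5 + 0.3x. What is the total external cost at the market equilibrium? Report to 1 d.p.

139.6

Market equilibrium (private): 38.8 + 3.4x = 158.0 - 1.2x → x_m = 25.9130.
Total external cost = ∫₀^{x_m} (1.5 + 0.3x) dx = 1.5×25.9130 + ½×0.3×25.9130² = 139.5920.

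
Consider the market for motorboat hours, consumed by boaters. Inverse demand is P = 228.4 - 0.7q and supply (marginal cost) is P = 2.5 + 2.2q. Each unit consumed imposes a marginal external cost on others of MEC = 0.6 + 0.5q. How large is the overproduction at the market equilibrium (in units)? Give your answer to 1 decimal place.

Market equilibrium (private): 2.5 + 2.2q = 228.4 - 0.7q → q_m = 77.8966.
Social marginal benefit = demand − MEC = 227.8 - 1.2q.
Set SMB = MC: 227.8 - 1.2q = 2.5 + 2.2q → q* = 66.2647.
Gap = |77.8966 − 66.2647| = 11.6319.

11.6 units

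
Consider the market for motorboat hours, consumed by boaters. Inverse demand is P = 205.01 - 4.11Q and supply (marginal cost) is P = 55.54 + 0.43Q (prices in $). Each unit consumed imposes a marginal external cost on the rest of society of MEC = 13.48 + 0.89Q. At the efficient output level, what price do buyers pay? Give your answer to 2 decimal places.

Social marginal benefit = demand − MEC = 191.53 - 5.00Q.
Set SMB = MC: 191.53 - 5.00Q = 55.54 + 0.43Q → Q* = 25.0442.
Consumer price on the demand curve at Q*: 205.01 − 4.11×25.0442 = 102.0783.

P = $102.08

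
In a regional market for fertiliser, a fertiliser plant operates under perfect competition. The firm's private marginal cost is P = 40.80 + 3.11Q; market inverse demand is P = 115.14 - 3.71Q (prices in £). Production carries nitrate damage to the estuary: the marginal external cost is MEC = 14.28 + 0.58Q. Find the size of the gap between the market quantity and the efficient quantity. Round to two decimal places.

Market equilibrium (private): 40.80 + 3.11Q = 115.14 - 3.71Q → Q_m = 10.9003.
Social marginal cost = private MC + MEC = 55.08 + 3.69Q.
Set SMC = demand: 55.08 + 3.69Q = 115.14 - 3.71Q → Q* = 8.1162.
Gap = |10.9003 − 8.1162| = 2.7841.

2.78 units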